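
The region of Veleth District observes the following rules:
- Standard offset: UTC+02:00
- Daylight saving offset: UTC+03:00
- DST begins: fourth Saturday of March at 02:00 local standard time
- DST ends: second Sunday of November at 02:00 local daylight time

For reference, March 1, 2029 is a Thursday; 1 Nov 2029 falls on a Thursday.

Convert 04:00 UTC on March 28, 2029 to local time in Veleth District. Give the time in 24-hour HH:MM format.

07:00

1 March 2029 is a Thursday, so the first Saturday is March 3 and the fourth is March 24.
1 November 2029 is a Thursday, so the first Sunday is November 4 and the second is November 11.
At the standard offset (UTC+02:00), 04:00 UTC + 2h = 06:00 Veleth District standard time.
The standard-time date in Veleth District, March 28, 2029, lies within the daylight-saving period (24 March – 11 November), so Veleth District is on daylight time, UTC+03:00.
04:00 UTC + 3h = 07:00 local.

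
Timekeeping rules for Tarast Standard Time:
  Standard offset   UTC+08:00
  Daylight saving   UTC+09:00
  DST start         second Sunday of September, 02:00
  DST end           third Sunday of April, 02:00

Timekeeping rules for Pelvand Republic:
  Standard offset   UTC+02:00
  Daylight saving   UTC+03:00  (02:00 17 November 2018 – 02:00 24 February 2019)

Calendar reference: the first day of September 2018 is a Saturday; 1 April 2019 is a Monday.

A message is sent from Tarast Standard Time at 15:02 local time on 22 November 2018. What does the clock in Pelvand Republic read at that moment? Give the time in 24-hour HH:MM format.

1 September 2018 is a Saturday, so the first Sunday is September 2 and the second is September 9.
1 April 2019 is a Monday, so the first Sunday is April 7 and the third is April 21.
22 November 2018 falls between 9 September 2018 and 21 April 2019, so daylight saving is in effect and Tarast Standard Time is at UTC+09:00.
15:02 Tarast Standard Time − 9h = 06:02 UTC.
At the standard offset (UTC+02:00), 06:02 UTC + 2h = 08:02 Pelvand Republic standard time.
The standard-time date in Pelvand Republic, 22 November 2018, falls between 17 November 2018 and 24 February 2019, so daylight saving is in effect and Pelvand Republic is at UTC+03:00.
06:02 UTC + 3h = 09:02 Pelvand Republic.

09:02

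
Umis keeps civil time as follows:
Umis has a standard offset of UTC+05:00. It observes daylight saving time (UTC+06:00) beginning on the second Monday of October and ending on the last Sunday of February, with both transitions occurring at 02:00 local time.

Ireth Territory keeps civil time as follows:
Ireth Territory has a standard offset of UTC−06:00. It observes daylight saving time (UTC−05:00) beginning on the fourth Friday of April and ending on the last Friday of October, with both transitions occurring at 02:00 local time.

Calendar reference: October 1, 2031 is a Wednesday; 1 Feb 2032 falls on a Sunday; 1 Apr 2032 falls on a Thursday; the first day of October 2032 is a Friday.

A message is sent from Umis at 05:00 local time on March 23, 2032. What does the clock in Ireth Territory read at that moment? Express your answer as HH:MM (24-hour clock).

18:00

1 October 2031 is a Wednesday, so the first Monday is October 6 and the second is October 13.
1 February 2032 is a Sunday, so Sundays fall on 1, 8, 15, 22, 29; the last is February 29.
March 23, 2032 does not fall between 13 October 2031 and 29 February 2032, so daylight saving is not in effect and Umis is at UTC+05:00.
05:00 Umis − 5h = 00:00 UTC.
1 April 2032 is a Thursday, so the first Friday is April 2 and the fourth is April 23.
1 October 2032 is a Friday, so Fridays fall on 1, 8, 15, 22, 29; the last is October 29.
At the standard offset (UTC−06:00), 00:00 UTC − 6h = 18:00 Ireth Territory standard time (rolling into the previous day, 22 March 2032).
The standard-time date in Ireth Territory, March 22, 2032, is outside the daylight-saving period (23 April – 29 October), so Ireth Territory is on standard time, UTC−06:00.
00:00 UTC − 6h = 18:00 Ireth Territory (rolling into the previous day, 22 March 2032).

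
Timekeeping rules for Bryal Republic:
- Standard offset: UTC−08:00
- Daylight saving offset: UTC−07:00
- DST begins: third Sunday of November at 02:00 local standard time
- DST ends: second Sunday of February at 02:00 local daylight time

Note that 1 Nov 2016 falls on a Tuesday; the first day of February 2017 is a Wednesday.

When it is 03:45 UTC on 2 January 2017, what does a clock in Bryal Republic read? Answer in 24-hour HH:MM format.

1 November 2016 is a Tuesday, so the first Sunday is November 6 and the third is November 20.
1 February 2017 is a Wednesday, so the first Sunday is February 5 and the second is February 12.
At the standard offset (UTC−08:00), 03:45 UTC − 8h = 19:45 Bryal Republic standard time (rolling into the previous day, 1 January 2017).
The standard-time date in Bryal Republic, 1 January 2017, lies within the daylight-saving period (20 November 2016 – 12 February 2017), so Bryal Republic is on daylight time, UTC−07:00.
03:45 UTC − 7h = 20:45 local (rolling into the previous day, 1 January 2017).

20:45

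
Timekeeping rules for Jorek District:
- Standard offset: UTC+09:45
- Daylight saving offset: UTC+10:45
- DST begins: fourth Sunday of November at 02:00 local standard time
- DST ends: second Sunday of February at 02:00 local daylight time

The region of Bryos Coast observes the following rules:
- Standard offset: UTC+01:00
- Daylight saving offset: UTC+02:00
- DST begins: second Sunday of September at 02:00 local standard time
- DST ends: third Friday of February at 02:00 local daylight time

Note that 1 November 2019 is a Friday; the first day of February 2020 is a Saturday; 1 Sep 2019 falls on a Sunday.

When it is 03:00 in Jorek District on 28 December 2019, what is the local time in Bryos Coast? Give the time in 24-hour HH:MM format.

1 November 2019 is a Friday, so the first Sunday is November 3 and the fourth is November 24.
1 February 2020 is a Saturday, so the first Sunday is February 2 and the second is February 9.
28 December 2019 lies within the daylight-saving period (24 November 2019 – 9 February 2020), so Jorek District is on daylight time, UTC+10:45.
03:00 Jorek District − 10h45m = 16:15 UTC (rolling into the previous day, 27 December 2019).
1 September 2019 is a Sunday, so the first Sunday is September 1 and the second is September 8.
1 February 2020 is a Saturday, so the first Friday is February 7 and the third is February 21.
At the standard offset (UTC+01:00), 16:15 UTC + 1h = 17:15 Bryos Coast standard time.
The standard-time date in Bryos Coast, 27 December 2019, lies within the daylight-saving period (8 September 2019 – 21 February 2020), so Bryos Coast is on daylight time, UTC+02:00.
16:15 UTC + 2h = 18:15 Bryos Coast.

18:15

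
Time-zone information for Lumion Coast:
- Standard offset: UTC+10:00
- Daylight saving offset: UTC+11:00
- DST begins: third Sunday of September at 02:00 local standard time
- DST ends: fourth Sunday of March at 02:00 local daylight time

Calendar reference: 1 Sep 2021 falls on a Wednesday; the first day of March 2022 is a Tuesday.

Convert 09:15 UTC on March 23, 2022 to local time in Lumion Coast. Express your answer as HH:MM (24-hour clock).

20:15

1 September 2021 is a Wednesday, so the first Sunday is September 5 and the third is September 19.
1 March 2022 is a Tuesday, so the first Sunday is March 6 and the fourth is March 27.
At the standard offset (UTC+10:00), 09:15 UTC + 10h = 19:15 Lumion Coast standard time.
The standard-time date in Lumion Coast, March 23, 2022, lies within the daylight-saving period (19 September 2021 – 27 March 2022), so Lumion Coast is on daylight time, UTC+11:00.
09:15 UTC + 11h = 20:15 local.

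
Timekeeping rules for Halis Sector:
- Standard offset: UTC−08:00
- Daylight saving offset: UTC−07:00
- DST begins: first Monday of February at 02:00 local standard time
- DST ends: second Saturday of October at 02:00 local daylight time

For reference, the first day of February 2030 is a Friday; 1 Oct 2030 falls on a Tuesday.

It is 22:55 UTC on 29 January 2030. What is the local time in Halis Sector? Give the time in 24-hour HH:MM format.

1 February 2030 is a Friday, so the first Monday is February 4.
1 October 2030 is a Tuesday, so the first Saturday is October 5 and the second is October 12.
At the standard offset (UTC−08:00), 22:55 UTC − 8h = 14:55 Halis Sector standard time.
The standard-time date in Halis Sector, 29 January 2030, does not fall between 4 February and 12 October, so daylight saving is not in effect and Halis Sector is at UTC−08:00.
22:55 UTC − 8h = 14:55 local.

14:55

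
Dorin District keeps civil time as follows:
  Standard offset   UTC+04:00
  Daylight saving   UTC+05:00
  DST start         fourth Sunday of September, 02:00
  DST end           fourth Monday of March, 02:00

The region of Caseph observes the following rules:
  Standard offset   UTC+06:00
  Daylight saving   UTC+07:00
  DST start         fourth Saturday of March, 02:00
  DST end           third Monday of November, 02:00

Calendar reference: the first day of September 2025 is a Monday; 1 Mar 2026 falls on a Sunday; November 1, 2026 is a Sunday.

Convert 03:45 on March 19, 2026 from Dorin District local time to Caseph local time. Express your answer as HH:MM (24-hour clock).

04:45

1 September 2025 is a Monday, so the first Sunday is September 7 and the fourth is September 28.
1 March 2026 is a Sunday, so the first Monday is March 2 and the fourth is March 23.
Daylight saving runs 28 September 2025 – 23 March 2026; March 19, 2026 is inside that window, so Dorin District is at UTC+05:00.
03:45 Dorin District − 5h = 22:45 UTC (rolling into the previous day, 18 March 2026).
1 March 2026 is a Sunday, so the first Saturday is March 7 and the fourth is March 28.
1 November 2026 is a Sunday, so the first Monday is November 2 and the third is November 16.
At the standard offset (UTC+06:00), 22:45 UTC + 6h = 04:45 Caseph standard time (rolling into the next day, 19 March 2026).
The standard-time date in Caseph, March 19, 2026, is outside the daylight-saving period (28 March – 16 November), so Caseph is on standard time, UTC+06:00.
22:45 UTC + 6h = 04:45 Caseph (rolling into the next day, 19 March 2026).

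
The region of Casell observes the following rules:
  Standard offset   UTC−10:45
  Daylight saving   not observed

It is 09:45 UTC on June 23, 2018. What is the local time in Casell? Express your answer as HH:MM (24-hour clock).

Casell has no daylight saving, so its offset is UTC−10:45 year-round.
09:45 UTC − 10h45m = 23:00 local (rolling into the previous day, 22 June 2018).

23:00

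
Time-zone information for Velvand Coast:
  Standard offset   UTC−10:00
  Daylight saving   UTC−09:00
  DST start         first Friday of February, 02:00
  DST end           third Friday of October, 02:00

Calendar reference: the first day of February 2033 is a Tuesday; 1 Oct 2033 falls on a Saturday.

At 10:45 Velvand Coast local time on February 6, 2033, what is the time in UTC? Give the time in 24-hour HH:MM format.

19:45

1 February 2033 is a Tuesday, so the first Friday is February 4.
1 October 2033 is a Saturday, so the first Friday is October 7 and the third is October 21.
February 6, 2033 lies within the daylight-saving period (4 February – 21 October), so Velvand Coast is on daylight time, UTC−09:00.
10:45 local + 9h = 19:45 UTC.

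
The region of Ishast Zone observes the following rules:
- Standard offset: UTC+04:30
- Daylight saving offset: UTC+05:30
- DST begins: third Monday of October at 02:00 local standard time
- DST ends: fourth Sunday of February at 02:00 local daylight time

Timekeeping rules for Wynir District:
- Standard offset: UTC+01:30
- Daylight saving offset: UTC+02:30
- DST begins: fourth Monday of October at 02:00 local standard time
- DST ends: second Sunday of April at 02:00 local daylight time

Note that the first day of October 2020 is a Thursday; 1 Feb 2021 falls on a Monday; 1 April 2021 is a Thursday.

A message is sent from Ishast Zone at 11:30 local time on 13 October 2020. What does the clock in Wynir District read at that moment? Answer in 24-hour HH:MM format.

1 October 2020 is a Thursday, so the first Monday is October 5 and the third is October 19.
1 February 2021 is a Monday, so the first Sunday is February 7 and the fourth is February 28.
13 October 2020 does not fall between 19 October 2020 and 28 February 2021, so daylight saving is not in effect and Ishast Zone is at UTC+04:30.
11:30 Ishast Zone − 4h30m = 07:00 UTC.
1 October 2020 is a Thursday, so the first Monday is October 5 and the fourth is October 26.
1 April 2021 is a Thursday, so the first Sunday is April 4 and the second is April 11.
At the standard offset (UTC+01:30), 07:00 UTC + 1h30m = 08:30 Wynir District standard time.
Daylight saving runs 26 October 2020 – 11 April 2021; the standard-time date in Wynir District, 13 October 2020, is outside that window, so Wynir District is on standard time at UTC+01:30.
07:00 UTC + 1h30m = 08:30 Wynir District.

08:30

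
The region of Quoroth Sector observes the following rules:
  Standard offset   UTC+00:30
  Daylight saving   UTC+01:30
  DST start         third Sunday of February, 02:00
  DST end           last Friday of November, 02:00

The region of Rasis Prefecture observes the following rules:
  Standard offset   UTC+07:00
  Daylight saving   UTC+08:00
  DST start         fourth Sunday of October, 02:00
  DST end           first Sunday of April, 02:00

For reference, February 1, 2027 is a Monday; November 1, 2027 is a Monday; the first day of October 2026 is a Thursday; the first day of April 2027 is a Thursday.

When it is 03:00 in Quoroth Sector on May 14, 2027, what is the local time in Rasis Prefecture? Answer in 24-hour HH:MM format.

08:30

1 February 2027 is a Monday, so the first Sunday is February 7 and the third is February 21.
1 November 2027 is a Monday, so Fridays fall on 5, 12, 19, 26; the last is November 26.
May 14, 2027 lies within the daylight-saving period (21 February – 26 November), so Quoroth Sector is on daylight time, UTC+01:30.
03:00 Quoroth Sector − 1h30m = 01:30 UTC.
1 October 2026 is a Thursday, so the first Sunday is October 4 and the fourth is October 25.
1 April 2027 is a Thursday, so the first Sunday is April 4.
At the standard offset (UTC+07:00), 01:30 UTC + 7h = 08:30 Rasis Prefecture standard time.
The standard-time date in Rasis Prefecture, May 14, 2027, does not fall between 25 October 2026 and 4 April 2027, so daylight saving is not in effect and Rasis Prefecture is at UTC+07:00.
01:30 UTC + 7h = 08:30 Rasis Prefecture.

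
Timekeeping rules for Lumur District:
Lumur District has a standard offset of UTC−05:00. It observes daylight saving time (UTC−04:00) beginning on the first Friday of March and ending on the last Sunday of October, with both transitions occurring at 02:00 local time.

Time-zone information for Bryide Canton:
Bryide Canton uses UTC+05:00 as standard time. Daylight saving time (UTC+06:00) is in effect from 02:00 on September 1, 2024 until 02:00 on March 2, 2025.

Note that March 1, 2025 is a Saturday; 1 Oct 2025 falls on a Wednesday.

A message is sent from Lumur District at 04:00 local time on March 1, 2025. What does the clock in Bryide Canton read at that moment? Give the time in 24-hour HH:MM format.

15:00

1 March 2025 is a Saturday, so the first Friday is March 7.
1 October 2025 is a Wednesday, so Sundays fall on 5, 12, 19, 26; the last is October 26.
Daylight saving runs 7 March – 26 October; March 1, 2025 is outside that window, so Lumur District is on standard time at UTC−05:00.
04:00 Lumur District + 5h = 09:00 UTC.
At the standard offset (UTC+05:00), 09:00 UTC + 5h = 14:00 Bryide Canton standard time.
The standard-time date in Bryide Canton, March 1, 2025, falls between 1 September 2024 and 2 March 2025, so daylight saving is in effect and Bryide Canton is at UTC+06:00.
09:00 UTC + 6h = 15:00 Bryide Canton.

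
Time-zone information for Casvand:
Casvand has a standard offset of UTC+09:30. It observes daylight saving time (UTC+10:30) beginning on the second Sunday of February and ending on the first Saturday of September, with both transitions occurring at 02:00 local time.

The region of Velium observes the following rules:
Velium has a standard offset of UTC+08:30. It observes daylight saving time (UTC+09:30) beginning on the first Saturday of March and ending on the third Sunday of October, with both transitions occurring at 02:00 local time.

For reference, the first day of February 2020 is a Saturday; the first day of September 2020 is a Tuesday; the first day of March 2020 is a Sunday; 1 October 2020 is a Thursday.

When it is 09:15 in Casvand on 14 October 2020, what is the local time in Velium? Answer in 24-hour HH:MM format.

09:15

1 February 2020 is a Saturday, so the first Sunday is February 2 and the second is February 9.
1 September 2020 is a Tuesday, so the first Saturday is September 5.
14 October 2020 does not fall between 9 February and 5 September, so daylight saving is not in effect and Casvand is at UTC+09:30.
09:15 Casvand − 9h30m = 23:45 UTC (rolling into the previous day, 13 October 2020).
1 March 2020 is a Sunday, so the first Saturday is March 7.
1 October 2020 is a Thursday, so the first Sunday is October 4 and the third is October 18.
At the standard offset (UTC+08:30), 23:45 UTC + 8h30m = 08:15 Velium standard time (rolling into the next day, 14 October 2020).
The standard-time date in Velium, 14 October 2020, falls between 7 March and 18 October, so daylight saving is in effect and Velium is at UTC+09:30.
23:45 UTC + 9h30m = 09:15 Velium (rolling into the next day, 14 October 2020).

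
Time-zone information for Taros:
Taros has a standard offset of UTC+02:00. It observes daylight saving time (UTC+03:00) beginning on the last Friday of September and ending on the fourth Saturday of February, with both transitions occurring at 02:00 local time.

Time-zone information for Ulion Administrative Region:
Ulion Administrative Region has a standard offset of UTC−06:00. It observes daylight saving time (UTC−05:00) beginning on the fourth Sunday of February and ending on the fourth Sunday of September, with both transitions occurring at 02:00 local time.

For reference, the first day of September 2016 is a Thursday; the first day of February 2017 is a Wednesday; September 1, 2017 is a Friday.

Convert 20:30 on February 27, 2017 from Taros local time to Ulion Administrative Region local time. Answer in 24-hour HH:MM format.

1 September 2016 is a Thursday, so Fridays fall on 2, 9, 16, 23, 30; the last is September 30.
1 February 2017 is a Wednesday, so the first Saturday is February 4 and the fourth is February 25.
February 27, 2017 is outside the daylight-saving period (30 September 2016 – 25 February 2017), so Taros is on standard time, UTC+02:00.
20:30 Taros − 2h = 18:30 UTC.
1 February 2017 is a Wednesday, so the first Sunday is February 5 and the fourth is February 26.
1 September 2017 is a Friday, so the first Sunday is September 3 and the fourth is September 24.
At the standard offset (UTC−06:00), 18:30 UTC − 6h = 12:30 Ulion Administrative Region standard time.
The standard-time date in Ulion Administrative Region, February 27, 2017, lies within the daylight-saving period (26 February – 24 September), so Ulion Administrative Region is on daylight time, UTC−05:00.
18:30 UTC − 5h = 13:30 Ulion Administrative Region.

13:30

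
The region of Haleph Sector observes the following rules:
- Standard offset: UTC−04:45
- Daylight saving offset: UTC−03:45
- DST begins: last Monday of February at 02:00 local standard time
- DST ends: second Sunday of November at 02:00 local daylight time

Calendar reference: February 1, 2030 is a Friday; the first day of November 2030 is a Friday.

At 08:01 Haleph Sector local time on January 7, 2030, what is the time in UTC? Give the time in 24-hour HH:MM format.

1 February 2030 is a Friday, so Mondays fall on 4, 11, 18, 25; the last is February 25.
1 November 2030 is a Friday, so the first Sunday is November 3 and the second is November 10.
Daylight saving runs 25 February – 10 November; January 7, 2030 is outside that window, so Haleph Sector is on standard time at UTC−04:45.
08:01 local + 4h45m = 12:46 UTC.

12:46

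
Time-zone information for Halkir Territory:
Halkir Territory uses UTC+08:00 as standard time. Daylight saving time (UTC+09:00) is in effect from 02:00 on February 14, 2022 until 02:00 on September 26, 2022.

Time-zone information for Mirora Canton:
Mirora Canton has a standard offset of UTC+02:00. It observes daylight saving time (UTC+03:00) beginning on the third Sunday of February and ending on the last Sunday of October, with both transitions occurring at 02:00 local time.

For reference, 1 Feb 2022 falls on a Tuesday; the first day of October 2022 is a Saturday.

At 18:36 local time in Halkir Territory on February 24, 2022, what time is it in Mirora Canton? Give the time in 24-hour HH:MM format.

February 24, 2022 falls between 14 February and 26 September, so daylight saving is in effect and Halkir Territory is at UTC+09:00.
18:36 Halkir Territory − 9h = 09:36 UTC.
1 February 2022 is a Tuesday, so the first Sunday is February 6 and the third is February 20.
1 October 2022 is a Saturday, so Sundays fall on 2, 9, 16, 23, 30; the last is October 30.
At the standard offset (UTC+02:00), 09:36 UTC + 2h = 11:36 Mirora Canton standard time.
Daylight saving runs 20 February – 30 October; the standard-time date in Mirora Canton, February 24, 2022, is inside that window, so Mirora Canton is at UTC+03:00.
09:36 UTC + 3h = 12:36 Mirora Canton.

12:36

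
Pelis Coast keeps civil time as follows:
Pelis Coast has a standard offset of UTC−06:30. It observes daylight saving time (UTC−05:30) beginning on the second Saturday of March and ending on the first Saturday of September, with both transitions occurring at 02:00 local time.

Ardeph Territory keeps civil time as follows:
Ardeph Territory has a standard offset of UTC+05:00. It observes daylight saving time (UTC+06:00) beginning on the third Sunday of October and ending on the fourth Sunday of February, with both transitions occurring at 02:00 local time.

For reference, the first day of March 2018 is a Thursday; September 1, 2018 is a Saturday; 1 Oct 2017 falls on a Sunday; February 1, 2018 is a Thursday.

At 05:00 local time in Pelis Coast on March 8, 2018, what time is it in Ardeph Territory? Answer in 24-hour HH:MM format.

1 March 2018 is a Thursday, so the first Saturday is March 3 and the second is March 10.
1 September 2018 is a Saturday, so the first Saturday is September 1.
Daylight saving runs 10 March – 1 September; March 8, 2018 is outside that window, so Pelis Coast is on standard time at UTC−06:30.
05:00 Pelis Coast + 6h30m = 11:30 UTC.
1 October 2017 is a Sunday, so the first Sunday is October 1 and the third is October 15.
1 February 2018 is a Thursday, so the first Sunday is February 4 and the fourth is February 25.
At the standard offset (UTC+05:00), 11:30 UTC + 5h = 16:30 Ardeph Territory standard time.
The standard-time date in Ardeph Territory, March 8, 2018, does not fall between 15 October 2017 and 25 February 2018, so daylight saving is not in effect and Ardeph Territory is at UTC+05:00.
11:30 UTC + 5h = 16:30 Ardeph Territory.

16:30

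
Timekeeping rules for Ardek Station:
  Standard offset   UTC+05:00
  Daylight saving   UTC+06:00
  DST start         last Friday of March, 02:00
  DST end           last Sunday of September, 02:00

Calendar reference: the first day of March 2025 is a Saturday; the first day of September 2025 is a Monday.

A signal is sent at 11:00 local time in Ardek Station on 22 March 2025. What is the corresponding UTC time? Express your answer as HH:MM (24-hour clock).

06:00

1 March 2025 is a Saturday, so Fridays fall on 7, 14, 21, 28; the last is March 28.
1 September 2025 is a Monday, so Sundays fall on 7, 14, 21, 28; the last is September 28.
Daylight saving runs 28 March – 28 September; 22 March 2025 is outside that window, so Ardek Station is on standard time at UTC+05:00.
11:00 local − 5h = 06:00 UTC.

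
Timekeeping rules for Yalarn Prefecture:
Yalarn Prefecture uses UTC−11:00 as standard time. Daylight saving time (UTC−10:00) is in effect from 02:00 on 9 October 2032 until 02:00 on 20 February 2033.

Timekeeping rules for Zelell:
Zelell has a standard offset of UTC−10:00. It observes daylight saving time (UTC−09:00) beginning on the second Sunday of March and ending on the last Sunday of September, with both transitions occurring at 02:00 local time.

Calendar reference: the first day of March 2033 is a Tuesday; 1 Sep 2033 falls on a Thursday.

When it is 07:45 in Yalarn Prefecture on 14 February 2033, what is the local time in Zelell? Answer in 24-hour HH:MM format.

14 February 2033 lies within the daylight-saving period (9 October 2032 – 20 February 2033), so Yalarn Prefecture is on daylight time, UTC−10:00.
07:45 Yalarn Prefecture + 10h = 17:45 UTC.
1 March 2033 is a Tuesday, so the first Sunday is March 6 and the second is March 13.
1 September 2033 is a Thursday, so Sundays fall on 4, 11, 18, 25; the last is September 25.
At the standard offset (UTC−10:00), 17:45 UTC − 10h = 07:45 Zelell standard time.
Daylight saving runs 13 March – 25 September; the standard-time date in Zelell, 14 February 2033, is outside that window, so Zelell is on standard time at UTC−10:00.
17:45 UTC − 10h = 07:45 Zelell.

07:45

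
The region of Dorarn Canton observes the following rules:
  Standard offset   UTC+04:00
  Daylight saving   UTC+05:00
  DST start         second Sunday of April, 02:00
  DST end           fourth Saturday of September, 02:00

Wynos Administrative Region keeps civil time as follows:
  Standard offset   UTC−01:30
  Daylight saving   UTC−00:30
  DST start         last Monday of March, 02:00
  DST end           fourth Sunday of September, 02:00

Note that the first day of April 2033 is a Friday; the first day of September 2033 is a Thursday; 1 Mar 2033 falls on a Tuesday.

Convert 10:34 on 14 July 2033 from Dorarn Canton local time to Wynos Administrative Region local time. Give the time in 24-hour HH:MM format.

05:04

1 April 2033 is a Friday, so the first Sunday is April 3 and the second is April 10.
1 September 2033 is a Thursday, so the first Saturday is September 3 and the fourth is September 24.
Daylight saving runs 10 April – 24 September; 14 July 2033 is inside that window, so Dorarn Canton is at UTC+05:00.
10:34 Dorarn Canton − 5h = 05:34 UTC.
1 March 2033 is a Tuesday, so Mondays fall on 7, 14, 21, 28; the last is March 28.
1 September 2033 is a Thursday, so the first Sunday is September 4 and the fourth is September 25.
At the standard offset (UTC−01:30), 05:34 UTC − 1h30m = 04:04 Wynos Administrative Region standard time.
Daylight saving runs 28 March – 25 September; the standard-time date in Wynos Administrative Region, 14 July 2033, is inside that window, so Wynos Administrative Region is at UTC−00:30.
05:34 UTC − 0h30m = 05:04 Wynos Administrative Region.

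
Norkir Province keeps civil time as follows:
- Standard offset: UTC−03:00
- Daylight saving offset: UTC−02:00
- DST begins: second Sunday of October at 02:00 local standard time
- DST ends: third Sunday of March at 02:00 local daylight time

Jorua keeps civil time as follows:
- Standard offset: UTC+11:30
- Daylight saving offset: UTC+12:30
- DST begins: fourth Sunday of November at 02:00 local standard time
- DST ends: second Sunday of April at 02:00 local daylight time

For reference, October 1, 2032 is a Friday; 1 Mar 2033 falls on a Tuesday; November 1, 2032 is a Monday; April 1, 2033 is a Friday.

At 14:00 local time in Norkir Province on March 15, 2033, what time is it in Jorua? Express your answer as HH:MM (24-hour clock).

04:30

1 October 2032 is a Friday, so the first Sunday is October 3 and the second is October 10.
1 March 2033 is a Tuesday, so the first Sunday is March 6 and the third is March 20.
March 15, 2033 lies within the daylight-saving period (10 October 2032 – 20 March 2033), so Norkir Province is on daylight time, UTC−02:00.
14:00 Norkir Province + 2h = 16:00 UTC.
1 November 2032 is a Monday, so the first Sunday is November 7 and the fourth is November 28.
1 April 2033 is a Friday, so the first Sunday is April 3 and the second is April 10.
At the standard offset (UTC+11:30), 16:00 UTC + 11h30m = 03:30 Jorua standard time (rolling into the next day, 16 March 2033).
The standard-time date in Jorua, March 16, 2033, falls between 28 November 2032 and 10 April 2033, so daylight saving is in effect and Jorua is at UTC+12:30.
16:00 UTC + 12h30m = 04:30 Jorua (rolling into the next day, 16 March 2033).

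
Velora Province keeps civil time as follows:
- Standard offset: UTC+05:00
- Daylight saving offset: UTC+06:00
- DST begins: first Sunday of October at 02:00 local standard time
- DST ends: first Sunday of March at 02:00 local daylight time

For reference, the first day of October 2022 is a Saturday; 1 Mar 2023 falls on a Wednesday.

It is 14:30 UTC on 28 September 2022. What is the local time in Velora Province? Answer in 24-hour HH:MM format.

19:30

1 October 2022 is a Saturday, so the first Sunday is October 2.
1 March 2023 is a Wednesday, so the first Sunday is March 5.
At the standard offset (UTC+05:00), 14:30 UTC + 5h = 19:30 Velora Province standard time.
Daylight saving runs 2 October 2022 – 5 March 2023; the standard-time date in Velora Province, 28 September 2022, is outside that window, so Velora Province is on standard time at UTC+05:00.
14:30 UTC + 5h = 19:30 local.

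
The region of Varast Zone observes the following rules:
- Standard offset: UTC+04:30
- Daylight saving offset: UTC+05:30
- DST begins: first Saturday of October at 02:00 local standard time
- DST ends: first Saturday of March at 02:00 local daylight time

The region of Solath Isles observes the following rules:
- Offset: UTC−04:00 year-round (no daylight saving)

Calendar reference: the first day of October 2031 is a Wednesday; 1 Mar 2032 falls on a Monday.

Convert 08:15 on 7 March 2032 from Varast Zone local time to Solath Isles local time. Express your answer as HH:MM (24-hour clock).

1 October 2031 is a Wednesday, so the first Saturday is October 4.
1 March 2032 is a Monday, so the first Saturday is March 6.
7 March 2032 is outside the daylight-saving period (4 October 2031 – 6 March 2032), so Varast Zone is on standard time, UTC+04:30.
08:15 Varast Zone − 4h30m = 03:45 UTC.
Solath Isles stays on UTC−04:00 all year.
03:45 UTC − 4h = 23:45 Solath Isles (rolling into the previous day, 6 March 2032).

23:45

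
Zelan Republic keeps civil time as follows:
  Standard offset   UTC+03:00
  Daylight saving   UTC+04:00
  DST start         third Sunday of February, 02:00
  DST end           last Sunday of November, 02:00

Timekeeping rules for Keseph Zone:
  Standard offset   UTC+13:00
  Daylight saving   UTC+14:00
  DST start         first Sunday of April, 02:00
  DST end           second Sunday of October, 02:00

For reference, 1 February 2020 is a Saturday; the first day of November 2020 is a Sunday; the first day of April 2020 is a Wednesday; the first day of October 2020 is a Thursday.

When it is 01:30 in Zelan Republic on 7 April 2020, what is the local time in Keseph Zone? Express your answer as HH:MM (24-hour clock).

1 February 2020 is a Saturday, so the first Sunday is February 2 and the third is February 16.
1 November 2020 is a Sunday, so Sundays fall on 1, 8, 15, 22, 29; the last is November 29.
7 April 2020 falls between 16 February and 29 November, so daylight saving is in effect and Zelan Republic is at UTC+04:00.
01:30 Zelan Republic − 4h = 21:30 UTC (rolling into the previous day, 6 April 2020).
1 April 2020 is a Wednesday, so the first Sunday is April 5.
1 October 2020 is a Thursday, so the first Sunday is October 4 and the second is October 11.
At the standard offset (UTC+13:00), 21:30 UTC + 13h = 10:30 Keseph Zone standard time (rolling into the next day, 7 April 2020).
The standard-time date in Keseph Zone, 7 April 2020, falls between 5 April and 11 October, so daylight saving is in effect and Keseph Zone is at UTC+14:00.
21:30 UTC + 14h = 11:30 Keseph Zone (rolling into the next day, 7 April 2020).

11:30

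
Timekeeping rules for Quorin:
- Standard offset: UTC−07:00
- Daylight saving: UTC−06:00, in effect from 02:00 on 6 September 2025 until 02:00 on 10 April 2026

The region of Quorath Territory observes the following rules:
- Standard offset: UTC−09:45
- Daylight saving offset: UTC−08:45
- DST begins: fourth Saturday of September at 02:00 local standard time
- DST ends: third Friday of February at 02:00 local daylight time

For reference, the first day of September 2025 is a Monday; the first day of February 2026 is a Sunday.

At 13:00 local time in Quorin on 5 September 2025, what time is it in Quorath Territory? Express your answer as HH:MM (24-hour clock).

10:15

5 September 2025 does not fall between 6 September 2025 and 10 April 2026, so daylight saving is not in effect and Quorin is at UTC−07:00.
13:00 Quorin + 7h = 20:00 UTC.
1 September 2025 is a Monday, so the first Saturday is September 6 and the fourth is September 27.
1 February 2026 is a Sunday, so the first Friday is February 6 and the third is February 20.
At the standard offset (UTC−09:45), 20:00 UTC − 9h45m = 10:15 Quorath Territory standard time.
The standard-time date in Quorath Territory, 5 September 2025, is outside the daylight-saving period (27 September 2025 – 20 February 2026), so Quorath Territory is on standard time, UTC−09:45.
20:00 UTC − 9h45m = 10:15 Quorath Territory.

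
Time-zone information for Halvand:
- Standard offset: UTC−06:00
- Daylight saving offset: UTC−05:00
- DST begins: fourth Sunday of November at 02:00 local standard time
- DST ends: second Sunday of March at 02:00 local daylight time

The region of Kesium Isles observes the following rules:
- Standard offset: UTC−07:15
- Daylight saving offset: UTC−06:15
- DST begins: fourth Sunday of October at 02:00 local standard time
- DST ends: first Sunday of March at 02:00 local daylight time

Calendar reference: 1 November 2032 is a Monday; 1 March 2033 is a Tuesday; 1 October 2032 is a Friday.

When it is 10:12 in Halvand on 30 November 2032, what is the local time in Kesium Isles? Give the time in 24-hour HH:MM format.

08:57

1 November 2032 is a Monday, so the first Sunday is November 7 and the fourth is November 28.
1 March 2033 is a Tuesday, so the first Sunday is March 6 and the second is March 13.
30 November 2032 lies within the daylight-saving period (28 November 2032 – 13 March 2033), so Halvand is on daylight time, UTC−05:00.
10:12 Halvand + 5h = 15:12 UTC.
1 October 2032 is a Friday, so the first Sunday is October 3 and the fourth is October 24.
1 March 2033 is a Tuesday, so the first Sunday is March 6.
At the standard offset (UTC−07:15), 15:12 UTC − 7h15m = 07:57 Kesium Isles standard time.
Daylight saving runs 24 October 2032 – 6 March 2033; the standard-time date in Kesium Isles, 30 November 2032, is inside that window, so Kesium Isles is at UTC−06:15.
15:12 UTC − 6h15m = 08:57 Kesium Isles.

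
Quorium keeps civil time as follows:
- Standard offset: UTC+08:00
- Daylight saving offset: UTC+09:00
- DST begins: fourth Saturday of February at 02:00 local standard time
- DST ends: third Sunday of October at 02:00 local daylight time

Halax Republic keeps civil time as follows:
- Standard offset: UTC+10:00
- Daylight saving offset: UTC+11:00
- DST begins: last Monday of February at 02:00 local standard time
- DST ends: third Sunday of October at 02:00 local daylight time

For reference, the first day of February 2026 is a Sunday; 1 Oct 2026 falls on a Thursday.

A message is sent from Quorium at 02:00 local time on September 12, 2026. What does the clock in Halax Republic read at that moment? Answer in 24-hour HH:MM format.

1 February 2026 is a Sunday, so the first Saturday is February 7 and the fourth is February 28.
1 October 2026 is a Thursday, so the first Sunday is October 4 and the third is October 18.
Daylight saving runs 28 February – 18 October; September 12, 2026 is inside that window, so Quorium is at UTC+09:00.
02:00 Quorium − 9h = 17:00 UTC (rolling into the previous day, 11 September 2026).
1 February 2026 is a Sunday, so Mondays fall on 2, 9, 16, 23; the last is February 23.
1 October 2026 is a Thursday, so the first Sunday is October 4 and the third is October 18.
At the standard offset (UTC+10:00), 17:00 UTC + 10h = 03:00 Halax Republic standard time (rolling into the next day, 12 September 2026).
The standard-time date in Halax Republic, September 12, 2026, lies within the daylight-saving period (23 February – 18 October), so Halax Republic is on daylight time, UTC+11:00.
17:00 UTC + 11h = 04:00 Halax Republic (rolling into the next day, 12 September 2026).

04:00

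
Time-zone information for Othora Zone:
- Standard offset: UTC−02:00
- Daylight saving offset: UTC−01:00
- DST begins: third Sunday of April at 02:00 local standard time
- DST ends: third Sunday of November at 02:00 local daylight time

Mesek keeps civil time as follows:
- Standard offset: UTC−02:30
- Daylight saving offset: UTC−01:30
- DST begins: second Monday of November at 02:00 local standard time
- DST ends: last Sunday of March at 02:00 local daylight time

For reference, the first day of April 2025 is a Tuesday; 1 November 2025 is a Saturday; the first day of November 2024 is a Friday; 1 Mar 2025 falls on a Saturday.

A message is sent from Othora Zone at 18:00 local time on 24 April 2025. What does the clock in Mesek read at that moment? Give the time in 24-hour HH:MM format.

16:30

1 April 2025 is a Tuesday, so the first Sunday is April 6 and the third is April 20.
1 November 2025 is a Saturday, so the first Sunday is November 2 and the third is November 16.
24 April 2025 lies within the daylight-saving period (20 April – 16 November), so Othora Zone is on daylight time, UTC−01:00.
18:00 Othora Zone + 1h = 19:00 UTC.
1 November 2024 is a Friday, so the first Monday is November 4 and the second is November 11.
1 March 2025 is a Saturday, so Sundays fall on 2, 9, 16, 23, 30; the last is March 30.
At the standard offset (UTC−02:30), 19:00 UTC − 2h30m = 16:30 Mesek standard time.
The standard-time date in Mesek, 24 April 2025, does not fall between 11 November 2024 and 30 March 2025, so daylight saving is not in effect and Mesek is at UTC−02:30.
19:00 UTC − 2h30m = 16:30 Mesek.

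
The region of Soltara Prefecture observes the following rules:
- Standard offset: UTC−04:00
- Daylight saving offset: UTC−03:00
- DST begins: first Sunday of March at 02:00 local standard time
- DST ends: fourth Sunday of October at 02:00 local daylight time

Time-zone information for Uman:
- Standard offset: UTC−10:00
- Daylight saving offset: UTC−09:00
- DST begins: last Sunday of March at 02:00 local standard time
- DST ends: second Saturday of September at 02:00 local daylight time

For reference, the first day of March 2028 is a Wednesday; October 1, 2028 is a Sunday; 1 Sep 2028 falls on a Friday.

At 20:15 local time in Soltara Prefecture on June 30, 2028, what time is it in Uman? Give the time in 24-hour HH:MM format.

1 March 2028 is a Wednesday, so the first Sunday is March 5.
1 October 2028 is a Sunday, so the first Sunday is October 1 and the fourth is October 22.
June 30, 2028 falls between 5 March and 22 October, so daylight saving is in effect and Soltara Prefecture is at UTC−03:00.
20:15 Soltara Prefecture + 3h = 23:15 UTC.
1 March 2028 is a Wednesday, so Sundays fall on 5, 12, 19, 26; the last is March 26.
1 September 2028 is a Friday, so the first Saturday is September 2 and the second is September 9.
At the standard offset (UTC−10:00), 23:15 UTC − 10h = 13:15 Uman standard time.
Daylight saving runs 26 March – 9 September; the standard-time date in Uman, June 30, 2028, is inside that window, so Uman is at UTC−09:00.
23:15 UTC − 9h = 14:15 Uman.

14:15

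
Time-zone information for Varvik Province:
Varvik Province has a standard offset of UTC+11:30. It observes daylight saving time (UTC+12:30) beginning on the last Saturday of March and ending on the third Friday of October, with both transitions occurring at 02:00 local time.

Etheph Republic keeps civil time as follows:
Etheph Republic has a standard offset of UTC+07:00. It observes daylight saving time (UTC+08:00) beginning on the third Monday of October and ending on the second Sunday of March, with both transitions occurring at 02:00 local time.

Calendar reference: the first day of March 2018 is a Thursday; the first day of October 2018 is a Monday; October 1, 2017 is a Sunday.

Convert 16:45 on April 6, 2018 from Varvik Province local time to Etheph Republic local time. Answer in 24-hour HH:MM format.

11:15

1 March 2018 is a Thursday, so Saturdays fall on 3, 10, 17, 24, 31; the last is March 31.
1 October 2018 is a Monday, so the first Friday is October 5 and the third is October 19.
April 6, 2018 lies within the daylight-saving period (31 March – 19 October), so Varvik Province is on daylight time, UTC+12:30.
16:45 Varvik Province − 12h30m = 04:15 UTC.
1 October 2017 is a Sunday, so the first Monday is October 2 and the third is October 16.
1 March 2018 is a Thursday, so the first Sunday is March 4 and the second is March 11.
At the standard offset (UTC+07:00), 04:15 UTC + 7h = 11:15 Etheph Republic standard time.
Daylight saving runs 16 October 2017 – 11 March 2018; the standard-time date in Etheph Republic, April 6, 2018, is outside that window, so Etheph Republic is on standard time at UTC+07:00.
04:15 UTC + 7h = 11:15 Etheph Republic.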